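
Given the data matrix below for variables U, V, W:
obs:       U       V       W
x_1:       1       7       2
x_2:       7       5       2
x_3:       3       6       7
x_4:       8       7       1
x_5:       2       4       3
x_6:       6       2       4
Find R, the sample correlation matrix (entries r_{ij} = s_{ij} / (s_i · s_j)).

Step 1 — column means:
  mean(U) = (1 + 7 + 3 + 8 + 2 + 6) / 6 = 27/6 = 4.5
  mean(V) = (7 + 5 + 6 + 7 + 4 + 2) / 6 = 31/6 = 5.1667
  mean(W) = (2 + 2 + 7 + 1 + 3 + 4) / 6 = 19/6 = 3.1667

Step 2 — sample variances and covariances s[i,j] = (1/(n-1)) · Σ_k (x_{k,i} - mean_i) · (x_{k,j} - mean_j), with n-1 = 5:
  s[U,U] = ((-3.5)·(-3.5) + (2.5)·(2.5) + (-1.5)·(-1.5) + (3.5)·(3.5) + (-2.5)·(-2.5) + (1.5)·(1.5)) / 5 = 41.5/5 = 8.3
  s[U,V] = ((-3.5)·(1.8333) + (2.5)·(-0.1667) + (-1.5)·(0.8333) + (3.5)·(1.8333) + (-2.5)·(-1.1667) + (1.5)·(-3.1667)) / 5 = -3.5/5 = -0.7
  s[U,W] = ((-3.5)·(-1.1667) + (2.5)·(-1.1667) + (-1.5)·(3.8333) + (3.5)·(-2.1667) + (-2.5)·(-0.1667) + (1.5)·(0.8333)) / 5 = -10.5/5 = -2.1
  s[V,V] = ((1.8333)·(1.8333) + (-0.1667)·(-0.1667) + (0.8333)·(0.8333) + (1.8333)·(1.8333) + (-1.1667)·(-1.1667) + (-3.1667)·(-3.1667)) / 5 = 18.8333/5 = 3.7667
  s[V,W] = ((1.8333)·(-1.1667) + (-0.1667)·(-1.1667) + (0.8333)·(3.8333) + (1.8333)·(-2.1667) + (-1.1667)·(-0.1667) + (-3.1667)·(0.8333)) / 5 = -5.1667/5 = -1.0333
  s[W,W] = ((-1.1667)·(-1.1667) + (-1.1667)·(-1.1667) + (3.8333)·(3.8333) + (-2.1667)·(-2.1667) + (-0.1667)·(-0.1667) + (0.8333)·(0.8333)) / 5 = 22.8333/5 = 4.5667
  Sample standard deviations s_i = √(s[i,i]):
  s(U) = √(8.3) = 2.881
  s(V) = √(3.7667) = 1.9408
  s(W) = √(4.5667) = 2.137

Step 3 — r_{ij} = s_{ij} / (s_i · s_j):
  r[U,U] = 1 (diagonal).
  r[U,V] = -0.7 / (2.881 · 1.9408) = -0.7 / 5.5914 = -0.1252
  r[U,W] = -2.1 / (2.881 · 2.137) = -2.1 / 6.1566 = -0.3411
  r[V,V] = 1 (diagonal).
  r[V,W] = -1.0333 / (1.9408 · 2.137) = -1.0333 / 4.1474 = -0.2492
  r[W,W] = 1 (diagonal).

R is symmetric with unit diagonal. Assembling:

R = [[1, -0.1252, -0.3411],
 [-0.1252, 1, -0.2492],
 [-0.3411, -0.2492, 1]]


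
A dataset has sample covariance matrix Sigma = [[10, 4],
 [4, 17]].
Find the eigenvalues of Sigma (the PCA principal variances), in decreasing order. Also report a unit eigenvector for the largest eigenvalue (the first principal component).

Step 1 — characteristic polynomial of 2×2 Sigma:
  det(Sigma - λI) = λ² - trace · λ + det = 0.
  trace = 10 + 17 = 27, det = 10·17 - (4)² = 154.
Step 2 — discriminant:
  Δ = trace² - 4·det = 729 - 616 = 113.
Step 3 — eigenvalues:
  λ = (trace ± √Δ)/2 = (27 ± 10.6301)/2,
  λ_1 = 18.8151,  λ_2 = 8.1849.

Step 4 — unit eigenvector for λ_1: solve (Sigma - λ_1 I)v = 0. First row:
  (10 - 18.8151)·v_x + (4)·v_y = 0, i.e. (-8.8151)·v_x + (4)·v_y = 0,
  so v ∝ (b, λ_1 - a) = (4, 8.8151) = u.
  ||u|| = √((4)² + (8.8151)²) = √(93.7055) ≈ 9.6802,
  v_1 = u/||u|| ≈ (0.4132, 0.9106) (||v_1|| = 1).

λ_1 = 18.8151,  λ_2 = 8.1849;  v_1 ≈ (0.4132, 0.9106)


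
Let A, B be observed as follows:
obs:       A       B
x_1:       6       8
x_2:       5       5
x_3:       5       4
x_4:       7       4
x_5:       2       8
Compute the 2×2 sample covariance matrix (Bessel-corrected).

Step 1 — column means:
  mean(A) = (6 + 5 + 5 + 7 + 2) / 5 = 25/5 = 5
  mean(B) = (8 + 5 + 4 + 4 + 8) / 5 = 29/5 = 5.8

Step 2 — sample covariance S[i,j] = (1/(n-1)) · Σ_k (x_{k,i} - mean_i) · (x_{k,j} - mean_j), with n-1 = 4.
  S[A,A] = ((1)·(1) + (0)·(0) + (0)·(0) + (2)·(2) + (-3)·(-3)) / 4 = 14/4 = 3.5
  S[A,B] = ((1)·(2.2) + (0)·(-0.8) + (0)·(-1.8) + (2)·(-1.8) + (-3)·(2.2)) / 4 = -8/4 = -2
  S[B,B] = ((2.2)·(2.2) + (-0.8)·(-0.8) + (-1.8)·(-1.8) + (-1.8)·(-1.8) + (2.2)·(2.2)) / 4 = 16.8/4 = 4.2

S is symmetric (S[j,i] = S[i,j]). Assembling:

S = [[3.5, -2],
 [-2, 4.2]]


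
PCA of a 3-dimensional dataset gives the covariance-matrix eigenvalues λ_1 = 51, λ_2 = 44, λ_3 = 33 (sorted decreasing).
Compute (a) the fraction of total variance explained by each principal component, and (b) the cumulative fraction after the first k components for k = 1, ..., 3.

Step 1 — total variance = trace(Sigma) = Σ λ_i = 51 + 44 + 33 = 128.

Step 2 — fraction explained by component i = λ_i / Σ λ:
  PC1: 51/128 = 0.3984
  PC2: 44/128 = 0.3438
  PC3: 33/128 = 0.2578

Step 3 — cumulative fraction after k components = (λ_1 + ... + λ_k) / Σ λ:
  k = 1: 51/128 = 0.3984
  k = 2: (51 + 44)/128 = 95/128 = 0.7422
  k = 3: (51 + 44 + 33)/128 = 128/128 = 1

Summary (fraction, with percent):

explained: PC1 0.3984 (39.84%), PC2 0.3438 (34.38%), PC3 0.2578 (25.78%);  cumulative: 0.3984, 0.7422, 1


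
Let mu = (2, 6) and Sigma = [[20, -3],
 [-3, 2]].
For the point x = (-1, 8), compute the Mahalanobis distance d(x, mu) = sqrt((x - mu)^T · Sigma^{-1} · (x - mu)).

Step 1 — centre the observation: (x - mu) = (-3, 2).

Step 2 — invert Sigma. det(Sigma) = 20·2 - (-3)² = 31.
  Sigma^{-1} = (1/det) · [[d, -b], [-b, a]] = [[0.0645, 0.0968],
 [0.0968, 0.6452]].

Step 3 — form the quadratic (x - mu)^T · Sigma^{-1} · (x - mu):
  Sigma^{-1} · (x - mu) = (0, 1).
  (x - mu)^T · [Sigma^{-1} · (x - mu)] = (-3)·(0) + (2)·(1) = 2.

Step 4 — take square root: d = √(2) ≈ 1.4142.

d(x, mu) = √(2) ≈ 1.4142


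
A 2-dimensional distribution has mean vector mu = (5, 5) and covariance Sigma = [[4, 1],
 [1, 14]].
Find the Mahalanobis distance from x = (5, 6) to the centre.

Step 1 — centre the observation: (x - mu) = (0, 1).

Step 2 — invert Sigma. det(Sigma) = 4·14 - (1)² = 55.
  Sigma^{-1} = (1/det) · [[d, -b], [-b, a]] = [[0.2545, -0.0182],
 [-0.0182, 0.0727]].

Step 3 — form the quadratic (x - mu)^T · Sigma^{-1} · (x - mu):
  Sigma^{-1} · (x - mu) = (-0.0182, 0.0727).
  (x - mu)^T · [Sigma^{-1} · (x - mu)] = (0)·(-0.0182) + (1)·(0.0727) = 0.0727.

Step 4 — take square root: d = √(0.0727) ≈ 0.2697.

d(x, mu) = √(0.0727) ≈ 0.2697


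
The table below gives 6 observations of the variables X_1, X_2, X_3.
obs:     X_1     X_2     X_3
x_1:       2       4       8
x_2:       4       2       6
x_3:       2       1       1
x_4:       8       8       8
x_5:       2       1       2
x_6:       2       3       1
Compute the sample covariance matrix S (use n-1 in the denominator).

Step 1 — column means:
  mean(X_1) = (2 + 4 + 2 + 8 + 2 + 2) / 6 = 20/6 = 3.3333
  mean(X_2) = (4 + 2 + 1 + 8 + 1 + 3) / 6 = 19/6 = 3.1667
  mean(X_3) = (8 + 6 + 1 + 8 + 2 + 1) / 6 = 26/6 = 4.3333

Step 2 — sample covariance S[i,j] = (1/(n-1)) · Σ_k (x_{k,i} - mean_i) · (x_{k,j} - mean_j), with n-1 = 5.
  S[X_1,X_1] = ((-1.3333)·(-1.3333) + (0.6667)·(0.6667) + (-1.3333)·(-1.3333) + (4.6667)·(4.6667) + (-1.3333)·(-1.3333) + (-1.3333)·(-1.3333)) / 5 = 29.3333/5 = 5.8667
  S[X_1,X_2] = ((-1.3333)·(0.8333) + (0.6667)·(-1.1667) + (-1.3333)·(-2.1667) + (4.6667)·(4.8333) + (-1.3333)·(-2.1667) + (-1.3333)·(-0.1667)) / 5 = 26.6667/5 = 5.3333
  S[X_1,X_3] = ((-1.3333)·(3.6667) + (0.6667)·(1.6667) + (-1.3333)·(-3.3333) + (4.6667)·(3.6667) + (-1.3333)·(-2.3333) + (-1.3333)·(-3.3333)) / 5 = 25.3333/5 = 5.0667
  S[X_2,X_2] = ((0.8333)·(0.8333) + (-1.1667)·(-1.1667) + (-2.1667)·(-2.1667) + (4.8333)·(4.8333) + (-2.1667)·(-2.1667) + (-0.1667)·(-0.1667)) / 5 = 34.8333/5 = 6.9667
  S[X_2,X_3] = ((0.8333)·(3.6667) + (-1.1667)·(1.6667) + (-2.1667)·(-3.3333) + (4.8333)·(3.6667) + (-2.1667)·(-2.3333) + (-0.1667)·(-3.3333)) / 5 = 31.6667/5 = 6.3333
  S[X_3,X_3] = ((3.6667)·(3.6667) + (1.6667)·(1.6667) + (-3.3333)·(-3.3333) + (3.6667)·(3.6667) + (-2.3333)·(-2.3333) + (-3.3333)·(-3.3333)) / 5 = 57.3333/5 = 11.4667

S is symmetric (S[j,i] = S[i,j]). Assembling:

S = [[5.8667, 5.3333, 5.0667],
 [5.3333, 6.9667, 6.3333],
 [5.0667, 6.3333, 11.4667]]


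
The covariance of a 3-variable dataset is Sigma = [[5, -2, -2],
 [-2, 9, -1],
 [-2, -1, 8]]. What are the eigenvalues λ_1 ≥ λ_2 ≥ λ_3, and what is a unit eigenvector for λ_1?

Step 1 — characteristic polynomial p(λ) = det(λI - Sigma) = λ³ - tr·λ² + c_1·λ - det, where tr = trace, c_1 = sum of the principal 2×2 minors, det = det(Sigma):
  tr = 5 + 9 + 8 = 22,
  c_1 = (5·9 - (-2)²) + (5·8 - (-2)²) + (9·8 - (-1)²) = 41 + 36 + 71 = 148,
  det = 5·(9·8 - (-1)²) - (-2)·((-2)·8 - (-1)·(-2)) + (-2)·((-2)·(-1) - 9·(-2)) = 5·(71) - (-2)·(-18) + (-2)·(20) = 279.
  So p(λ) = λ³ - 22λ² + 148λ - 279.
Step 2 — look for an integer root (rational root theorem: any rational root is an integer divisor of 279). Testing λ = 9:
  p(9) = 729 - 1782 + 1332 - 279 = 0  ✓
  Dividing out (λ - 9): p(λ) = (λ - 9)(λ² - 13λ + 31).
Step 3 — remaining eigenvalues from the quadratic λ² - 13λ + 31 = 0:
  Δ = 13² - 4·31 = 169 - 124 = 45,  λ = (13 ± √45)/2 = (13 ± 6.7082)/2 ≈ 9.8541 or 3.1459.
  Sorted: λ_1 = 9.8541,  λ_2 = 9,  λ_3 = 3.1459  (check: sum = 22 = tr ✓).

Step 4 — unit eigenvector for λ_1 ≈ 9.8541: v spans the null space of (Sigma - λ_1 I), whose rows are
  r_1 = (-4.8541, -2, -2),  r_2 = (-2, -0.8541, -1),  r_3 = (-2, -1, -1.8541).
  v is orthogonal to every row, so take v ∝ r_1 × r_2 = ((-2)·(-1) - (-2)·(-0.8541), (-2)·(-2) - (-4.8541)·(-1), (-4.8541)·(-0.8541) - (-2)·(-2)) ≈ (0.2918, -0.8541, 0.1459).
  Let u = (0.2918, -0.8541, 0.1459).
  ||u|| = √((0.2918)² + (-0.8541)² + (0.1459)²) = √(0.8359) ≈ 0.9143,  v_1 = u/||u|| ≈ (0.3192, -0.9342, 0.1596) (||v_1|| = 1).

λ_1 = 9.8541,  λ_2 = 9,  λ_3 = 3.1459;  v_1 ≈ (0.3192, -0.9342, 0.1596)


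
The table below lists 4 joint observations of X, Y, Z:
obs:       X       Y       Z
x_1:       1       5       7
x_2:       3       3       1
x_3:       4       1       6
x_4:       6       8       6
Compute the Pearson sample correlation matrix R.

Step 1 — column means:
  mean(X) = (1 + 3 + 4 + 6) / 4 = 14/4 = 3.5
  mean(Y) = (5 + 3 + 1 + 8) / 4 = 17/4 = 4.25
  mean(Z) = (7 + 1 + 6 + 6) / 4 = 20/4 = 5

Step 2 — sample variances and covariances s[i,j] = (1/(n-1)) · Σ_k (x_{k,i} - mean_i) · (x_{k,j} - mean_j), with n-1 = 3:
  s[X,X] = ((-2.5)·(-2.5) + (-0.5)·(-0.5) + (0.5)·(0.5) + (2.5)·(2.5)) / 3 = 13/3 = 4.3333
  s[X,Y] = ((-2.5)·(0.75) + (-0.5)·(-1.25) + (0.5)·(-3.25) + (2.5)·(3.75)) / 3 = 6.5/3 = 2.1667
  s[X,Z] = ((-2.5)·(2) + (-0.5)·(-4) + (0.5)·(1) + (2.5)·(1)) / 3 = 0/3 = 0
  s[Y,Y] = ((0.75)·(0.75) + (-1.25)·(-1.25) + (-3.25)·(-3.25) + (3.75)·(3.75)) / 3 = 26.75/3 = 8.9167
  s[Y,Z] = ((0.75)·(2) + (-1.25)·(-4) + (-3.25)·(1) + (3.75)·(1)) / 3 = 7/3 = 2.3333
  s[Z,Z] = ((2)·(2) + (-4)·(-4) + (1)·(1) + (1)·(1)) / 3 = 22/3 = 7.3333
  Sample standard deviations s_i = √(s[i,i]):
  s(X) = √(4.3333) = 2.0817
  s(Y) = √(8.9167) = 2.9861
  s(Z) = √(7.3333) = 2.708

Step 3 — r_{ij} = s_{ij} / (s_i · s_j):
  r[X,X] = 1 (diagonal).
  r[X,Y] = 2.1667 / (2.0817 · 2.9861) = 2.1667 / 6.216 = 0.3486
  r[X,Z] = 0 / (2.0817 · 2.708) = 0 / 5.6372 = 0
  r[Y,Y] = 1 (diagonal).
  r[Y,Z] = 2.3333 / (2.9861 · 2.708) = 2.3333 / 8.0863 = 0.2886
  r[Z,Z] = 1 (diagonal).

R is symmetric with unit diagonal. Assembling:

R = [[1, 0.3486, 0],
 [0.3486, 1, 0.2886],
 [0, 0.2886, 1]]


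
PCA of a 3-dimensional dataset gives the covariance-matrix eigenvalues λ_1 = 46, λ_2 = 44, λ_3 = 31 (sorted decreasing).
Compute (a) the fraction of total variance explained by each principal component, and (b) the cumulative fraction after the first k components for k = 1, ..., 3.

Step 1 — total variance = trace(Sigma) = Σ λ_i = 46 + 44 + 31 = 121.

Step 2 — fraction explained by component i = λ_i / Σ λ:
  PC1: 46/121 = 0.3802
  PC2: 44/121 = 0.3636
  PC3: 31/121 = 0.2562

Step 3 — cumulative fraction after k components = (λ_1 + ... + λ_k) / Σ λ:
  k = 1: 46/121 = 0.3802
  k = 2: (46 + 44)/121 = 90/121 = 0.7438
  k = 3: (46 + 44 + 31)/121 = 121/121 = 1

Summary (fraction, with percent):

explained: PC1 0.3802 (38.02%), PC2 0.3636 (36.36%), PC3 0.2562 (25.62%);  cumulative: 0.3802, 0.7438, 1


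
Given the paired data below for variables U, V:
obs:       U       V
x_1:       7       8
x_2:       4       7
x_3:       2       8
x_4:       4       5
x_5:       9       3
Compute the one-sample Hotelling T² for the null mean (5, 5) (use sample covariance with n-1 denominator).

Step 1 — sample mean vector:
  mean(U) = (7 + 4 + 2 + 4 + 9) / 5 = 26/5 = 5.2
  mean(V) = (8 + 7 + 8 + 5 + 3) / 5 = 31/5 = 6.2
  x̄ = (5.2, 6.2),  deviation x̄ - mu_0 = (5.2, 6.2) - (5, 5) = (0.2, 1.2).

Step 2 — sample covariance matrix, S[i,j] = (1/(n-1)) · Σ_k (x_{k,i} - mean_i) · (x_{k,j} - mean_j), divisor n-1 = 4:
  S[U,U] = ((1.8)·(1.8) + (-1.2)·(-1.2) + (-3.2)·(-3.2) + (-1.2)·(-1.2) + (3.8)·(3.8)) / 4 = 30.8/4 = 7.7
  S[U,V] = ((1.8)·(1.8) + (-1.2)·(0.8) + (-3.2)·(1.8) + (-1.2)·(-1.2) + (3.8)·(-3.2)) / 4 = -14.2/4 = -3.55
  S[V,V] = ((1.8)·(1.8) + (0.8)·(0.8) + (1.8)·(1.8) + (-1.2)·(-1.2) + (-3.2)·(-3.2)) / 4 = 18.8/4 = 4.7
  S = [[7.7, -3.55],
 [-3.55, 4.7]].

Step 3 — invert S. det(S) = 7.7·4.7 - (-3.55)² = 23.5875.
  S^{-1} = (1/det) · [[d, -b], [-b, a]] = [[0.1993, 0.1505],
 [0.1505, 0.3264]].

Step 4 — quadratic form (x̄ - mu_0)^T · S^{-1} · (x̄ - mu_0):
  S^{-1} · (x̄ - mu_0) = (0.2205, 0.4218),
  (x̄ - mu_0)^T · [...] = (0.2)·(0.2205) + (1.2)·(0.4218) = 0.5503.

Step 5 — scale by n: T² = 5 · 0.5503 = 2.7515.

T² ≈ 2.7515


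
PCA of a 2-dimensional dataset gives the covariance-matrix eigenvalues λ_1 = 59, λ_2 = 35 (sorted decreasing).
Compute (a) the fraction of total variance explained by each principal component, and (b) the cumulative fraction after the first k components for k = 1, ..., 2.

Step 1 — total variance = trace(Sigma) = Σ λ_i = 59 + 35 = 94.

Step 2 — fraction explained by component i = λ_i / Σ λ:
  PC1: 59/94 = 0.6277
  PC2: 35/94 = 0.3723

Step 3 — cumulative fraction after k components = (λ_1 + ... + λ_k) / Σ λ:
  k = 1: 59/94 = 0.6277
  k = 2: (59 + 35)/94 = 94/94 = 1

Summary (fraction, with percent):

explained: PC1 0.6277 (62.77%), PC2 0.3723 (37.23%);  cumulative: 0.6277, 1


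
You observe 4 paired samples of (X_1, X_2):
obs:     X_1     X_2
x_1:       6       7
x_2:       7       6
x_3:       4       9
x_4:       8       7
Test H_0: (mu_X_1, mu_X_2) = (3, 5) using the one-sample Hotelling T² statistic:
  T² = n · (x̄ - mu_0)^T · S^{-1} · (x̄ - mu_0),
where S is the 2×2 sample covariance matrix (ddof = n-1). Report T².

Step 1 — sample mean vector:
  mean(X_1) = (6 + 7 + 4 + 8) / 4 = 25/4 = 6.25
  mean(X_2) = (7 + 6 + 9 + 7) / 4 = 29/4 = 7.25
  x̄ = (6.25, 7.25),  deviation x̄ - mu_0 = (6.25, 7.25) - (3, 5) = (3.25, 2.25).

Step 2 — sample covariance matrix, S[i,j] = (1/(n-1)) · Σ_k (x_{k,i} - mean_i) · (x_{k,j} - mean_j), divisor n-1 = 3:
  S[X_1,X_1] = ((-0.25)·(-0.25) + (0.75)·(0.75) + (-2.25)·(-2.25) + (1.75)·(1.75)) / 3 = 8.75/3 = 2.9167
  S[X_1,X_2] = ((-0.25)·(-0.25) + (0.75)·(-1.25) + (-2.25)·(1.75) + (1.75)·(-0.25)) / 3 = -5.25/3 = -1.75
  S[X_2,X_2] = ((-0.25)·(-0.25) + (-1.25)·(-1.25) + (1.75)·(1.75) + (-0.25)·(-0.25)) / 3 = 4.75/3 = 1.5833
  S = [[2.9167, -1.75],
 [-1.75, 1.5833]].

Step 3 — invert S. det(S) = 2.9167·1.5833 - (-1.75)² = 1.5556.
  S^{-1} = (1/det) · [[d, -b], [-b, a]] = [[1.0179, 1.125],
 [1.125, 1.875]].

Step 4 — quadratic form (x̄ - mu_0)^T · S^{-1} · (x̄ - mu_0):
  S^{-1} · (x̄ - mu_0) = (5.8393, 7.875),
  (x̄ - mu_0)^T · [...] = (3.25)·(5.8393) + (2.25)·(7.875) = 36.6964.

Step 5 — scale by n: T² = 4 · 36.6964 = 146.7857.

T² ≈ 146.7857


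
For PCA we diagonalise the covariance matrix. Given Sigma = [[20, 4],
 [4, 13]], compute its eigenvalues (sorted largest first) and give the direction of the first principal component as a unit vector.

Step 1 — characteristic polynomial of 2×2 Sigma:
  det(Sigma - λI) = λ² - trace · λ + det = 0.
  trace = 20 + 13 = 33, det = 20·13 - (4)² = 244.
Step 2 — discriminant:
  Δ = trace² - 4·det = 1089 - 976 = 113.
Step 3 — eigenvalues:
  λ = (trace ± √Δ)/2 = (33 ± 10.6301)/2,
  λ_1 = 21.8151,  λ_2 = 11.1849.

Step 4 — unit eigenvector for λ_1: solve (Sigma - λ_1 I)v = 0. First row:
  (20 - 21.8151)·v_x + (4)·v_y = 0, i.e. (-1.8151)·v_x + (4)·v_y = 0,
  so v ∝ (b, λ_1 - a) = (4, 1.8151) = u.
  ||u|| = √((4)² + (1.8151)²) = √(19.2945) ≈ 4.3925,
  v_1 = u/||u|| ≈ (0.9106, 0.4132) (||v_1|| = 1).

λ_1 = 21.8151,  λ_2 = 11.1849;  v_1 ≈ (0.9106, 0.4132)


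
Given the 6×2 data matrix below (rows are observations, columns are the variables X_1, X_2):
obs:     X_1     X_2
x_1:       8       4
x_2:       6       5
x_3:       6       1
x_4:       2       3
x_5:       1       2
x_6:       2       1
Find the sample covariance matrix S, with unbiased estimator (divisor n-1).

Step 1 — column means:
  mean(X_1) = (8 + 6 + 6 + 2 + 1 + 2) / 6 = 25/6 = 4.1667
  mean(X_2) = (4 + 5 + 1 + 3 + 2 + 1) / 6 = 16/6 = 2.6667

Step 2 — sample covariance S[i,j] = (1/(n-1)) · Σ_k (x_{k,i} - mean_i) · (x_{k,j} - mean_j), with n-1 = 5.
  S[X_1,X_1] = ((3.8333)·(3.8333) + (1.8333)·(1.8333) + (1.8333)·(1.8333) + (-2.1667)·(-2.1667) + (-3.1667)·(-3.1667) + (-2.1667)·(-2.1667)) / 5 = 40.8333/5 = 8.1667
  S[X_1,X_2] = ((3.8333)·(1.3333) + (1.8333)·(2.3333) + (1.8333)·(-1.6667) + (-2.1667)·(0.3333) + (-3.1667)·(-0.6667) + (-2.1667)·(-1.6667)) / 5 = 11.3333/5 = 2.2667
  S[X_2,X_2] = ((1.3333)·(1.3333) + (2.3333)·(2.3333) + (-1.6667)·(-1.6667) + (0.3333)·(0.3333) + (-0.6667)·(-0.6667) + (-1.6667)·(-1.6667)) / 5 = 13.3333/5 = 2.6667

S is symmetric (S[j,i] = S[i,j]). Assembling:

S = [[8.1667, 2.2667],
 [2.2667, 2.6667]]


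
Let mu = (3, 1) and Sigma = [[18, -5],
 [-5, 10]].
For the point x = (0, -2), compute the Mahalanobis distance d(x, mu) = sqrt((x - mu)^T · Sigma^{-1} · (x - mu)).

Step 1 — centre the observation: (x - mu) = (-3, -3).

Step 2 — invert Sigma. det(Sigma) = 18·10 - (-5)² = 155.
  Sigma^{-1} = (1/det) · [[d, -b], [-b, a]] = [[0.0645, 0.0323],
 [0.0323, 0.1161]].

Step 3 — form the quadratic (x - mu)^T · Sigma^{-1} · (x - mu):
  Sigma^{-1} · (x - mu) = (-0.2903, -0.4452).
  (x - mu)^T · [Sigma^{-1} · (x - mu)] = (-3)·(-0.2903) + (-3)·(-0.4452) = 2.2065.

Step 4 — take square root: d = √(2.2065) ≈ 1.4854.

d(x, mu) = √(2.2065) ≈ 1.4854


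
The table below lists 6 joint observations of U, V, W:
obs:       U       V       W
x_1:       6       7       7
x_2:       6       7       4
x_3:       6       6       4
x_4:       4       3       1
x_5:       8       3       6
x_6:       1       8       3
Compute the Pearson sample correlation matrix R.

Step 1 — column means:
  mean(U) = (6 + 6 + 6 + 4 + 8 + 1) / 6 = 31/6 = 5.1667
  mean(V) = (7 + 7 + 6 + 3 + 3 + 8) / 6 = 34/6 = 5.6667
  mean(W) = (7 + 4 + 4 + 1 + 6 + 3) / 6 = 25/6 = 4.1667

Step 2 — sample variances and covariances s[i,j] = (1/(n-1)) · Σ_k (x_{k,i} - mean_i) · (x_{k,j} - mean_j), with n-1 = 5:
  s[U,U] = ((0.8333)·(0.8333) + (0.8333)·(0.8333) + (0.8333)·(0.8333) + (-1.1667)·(-1.1667) + (2.8333)·(2.8333) + (-4.1667)·(-4.1667)) / 5 = 28.8333/5 = 5.7667
  s[U,V] = ((0.8333)·(1.3333) + (0.8333)·(1.3333) + (0.8333)·(0.3333) + (-1.1667)·(-2.6667) + (2.8333)·(-2.6667) + (-4.1667)·(2.3333)) / 5 = -11.6667/5 = -2.3333
  s[U,W] = ((0.8333)·(2.8333) + (0.8333)·(-0.1667) + (0.8333)·(-0.1667) + (-1.1667)·(-3.1667) + (2.8333)·(1.8333) + (-4.1667)·(-1.1667)) / 5 = 15.8333/5 = 3.1667
  s[V,V] = ((1.3333)·(1.3333) + (1.3333)·(1.3333) + (0.3333)·(0.3333) + (-2.6667)·(-2.6667) + (-2.6667)·(-2.6667) + (2.3333)·(2.3333)) / 5 = 23.3333/5 = 4.6667
  s[V,W] = ((1.3333)·(2.8333) + (1.3333)·(-0.1667) + (0.3333)·(-0.1667) + (-2.6667)·(-3.1667) + (-2.6667)·(1.8333) + (2.3333)·(-1.1667)) / 5 = 4.3333/5 = 0.8667
  s[W,W] = ((2.8333)·(2.8333) + (-0.1667)·(-0.1667) + (-0.1667)·(-0.1667) + (-3.1667)·(-3.1667) + (1.8333)·(1.8333) + (-1.1667)·(-1.1667)) / 5 = 22.8333/5 = 4.5667
  Sample standard deviations s_i = √(s[i,i]):
  s(U) = √(5.7667) = 2.4014
  s(V) = √(4.6667) = 2.1602
  s(W) = √(4.5667) = 2.137

Step 3 — r_{ij} = s_{ij} / (s_i · s_j):
  r[U,U] = 1 (diagonal).
  r[U,V] = -2.3333 / (2.4014 · 2.1602) = -2.3333 / 5.1876 = -0.4498
  r[U,W] = 3.1667 / (2.4014 · 2.137) = 3.1667 / 5.1317 = 0.6171
  r[V,V] = 1 (diagonal).
  r[V,W] = 0.8667 / (2.1602 · 2.137) = 0.8667 / 4.6164 = 0.1877
  r[W,W] = 1 (diagonal).

R is symmetric with unit diagonal. Assembling:

R = [[1, -0.4498, 0.6171],
 [-0.4498, 1, 0.1877],
 [0.6171, 0.1877, 1]]


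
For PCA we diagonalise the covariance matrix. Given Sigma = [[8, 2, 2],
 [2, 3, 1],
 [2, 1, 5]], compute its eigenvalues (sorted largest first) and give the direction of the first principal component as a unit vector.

Step 1 — characteristic polynomial p(λ) = det(λI - Sigma) = λ³ - tr·λ² + c_1·λ - det, where tr = trace, c_1 = sum of the principal 2×2 minors, det = det(Sigma):
  tr = 8 + 3 + 5 = 16,
  c_1 = (8·3 - (2)²) + (8·5 - (2)²) + (3·5 - (1)²) = 20 + 36 + 14 = 70,
  det = 8·(3·5 - (1)²) - (2)·((2)·5 - (1)·(2)) + (2)·((2)·(1) - 3·(2)) = 8·(14) - (2)·(8) + (2)·(-4) = 88.
  So p(λ) = λ³ - 16λ² + 70λ - 88.
Step 2 — look for an integer root (rational root theorem: any rational root is an integer divisor of 88). Testing λ = 4:
  p(4) = 64 - 256 + 280 - 88 = 0  ✓
  Dividing out (λ - 4): p(λ) = (λ - 4)(λ² - 12λ + 22).
Step 3 — remaining eigenvalues from the quadratic λ² - 12λ + 22 = 0:
  Δ = 12² - 4·22 = 144 - 88 = 56,  λ = (12 ± √56)/2 = (12 ± 7.4833)/2 ≈ 9.7417 or 2.2583.
  Sorted: λ_1 = 9.7417,  λ_2 = 4,  λ_3 = 2.2583  (check: sum = 16 = tr ✓).

Step 4 — unit eigenvector for λ_1 ≈ 9.7417: v spans the null space of (Sigma - λ_1 I), whose rows are
  r_1 = (-1.7417, 2, 2),  r_2 = (2, -6.7417, 1),  r_3 = (2, 1, -4.7417).
  v is orthogonal to every row, so take v ∝ r_1 × r_2 = ((2)·(1) - (2)·(-6.7417), (2)·(2) - (-1.7417)·(1), (-1.7417)·(-6.7417) - (2)·(2)) ≈ (15.4833, 5.7417, 7.7417).
  Let u = (15.4833, 5.7417, 7.7417).
  ||u|| = √((15.4833)² + (5.7417)² + (7.7417)²) = √(332.6329) ≈ 18.2382,  v_1 = u/||u|| ≈ (0.8489, 0.3148, 0.4245) (||v_1|| = 1).

λ_1 = 9.7417,  λ_2 = 4,  λ_3 = 2.2583;  v_1 ≈ (0.8489, 0.3148, 0.4245)


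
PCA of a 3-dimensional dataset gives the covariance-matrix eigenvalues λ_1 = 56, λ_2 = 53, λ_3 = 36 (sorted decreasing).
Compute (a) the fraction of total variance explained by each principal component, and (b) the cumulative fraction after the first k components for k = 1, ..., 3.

Step 1 — total variance = trace(Sigma) = Σ λ_i = 56 + 53 + 36 = 145.

Step 2 — fraction explained by component i = λ_i / Σ λ:
  PC1: 56/145 = 0.3862
  PC2: 53/145 = 0.3655
  PC3: 36/145 = 0.2483

Step 3 — cumulative fraction after k components = (λ_1 + ... + λ_k) / Σ λ:
  k = 1: 56/145 = 0.3862
  k = 2: (56 + 53)/145 = 109/145 = 0.7517
  k = 3: (56 + 53 + 36)/145 = 145/145 = 1

Summary (fraction, with percent):

explained: PC1 0.3862 (38.62%), PC2 0.3655 (36.55%), PC3 0.2483 (24.83%);  cumulative: 0.3862, 0.7517, 1


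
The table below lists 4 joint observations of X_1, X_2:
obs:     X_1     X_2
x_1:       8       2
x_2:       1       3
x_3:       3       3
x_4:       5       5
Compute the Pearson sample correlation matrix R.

Step 1 — column means:
  mean(X_1) = (8 + 1 + 3 + 5) / 4 = 17/4 = 4.25
  mean(X_2) = (2 + 3 + 3 + 5) / 4 = 13/4 = 3.25

Step 2 — sample variances and covariances s[i,j] = (1/(n-1)) · Σ_k (x_{k,i} - mean_i) · (x_{k,j} - mean_j), with n-1 = 3:
  s[X_1,X_1] = ((3.75)·(3.75) + (-3.25)·(-3.25) + (-1.25)·(-1.25) + (0.75)·(0.75)) / 3 = 26.75/3 = 8.9167
  s[X_1,X_2] = ((3.75)·(-1.25) + (-3.25)·(-0.25) + (-1.25)·(-0.25) + (0.75)·(1.75)) / 3 = -2.25/3 = -0.75
  s[X_2,X_2] = ((-1.25)·(-1.25) + (-0.25)·(-0.25) + (-0.25)·(-0.25) + (1.75)·(1.75)) / 3 = 4.75/3 = 1.5833
  Sample standard deviations s_i = √(s[i,i]):
  s(X_1) = √(8.9167) = 2.9861
  s(X_2) = √(1.5833) = 1.2583

Step 3 — r_{ij} = s_{ij} / (s_i · s_j):
  r[X_1,X_1] = 1 (diagonal).
  r[X_1,X_2] = -0.75 / (2.9861 · 1.2583) = -0.75 / 3.7574 = -0.1996
  r[X_2,X_2] = 1 (diagonal).

R is symmetric with unit diagonal. Assembling:

R = [[1, -0.1996],
 [-0.1996, 1]]


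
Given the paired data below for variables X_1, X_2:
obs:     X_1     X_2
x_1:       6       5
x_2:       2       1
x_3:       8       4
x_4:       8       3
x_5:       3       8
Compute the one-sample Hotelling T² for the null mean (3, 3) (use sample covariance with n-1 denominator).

Step 1 — sample mean vector:
  mean(X_1) = (6 + 2 + 8 + 8 + 3) / 5 = 27/5 = 5.4
  mean(X_2) = (5 + 1 + 4 + 3 + 8) / 5 = 21/5 = 4.2
  x̄ = (5.4, 4.2),  deviation x̄ - mu_0 = (5.4, 4.2) - (3, 3) = (2.4, 1.2).

Step 2 — sample covariance matrix, S[i,j] = (1/(n-1)) · Σ_k (x_{k,i} - mean_i) · (x_{k,j} - mean_j), divisor n-1 = 4:
  S[X_1,X_1] = ((0.6)·(0.6) + (-3.4)·(-3.4) + (2.6)·(2.6) + (2.6)·(2.6) + (-2.4)·(-2.4)) / 4 = 31.2/4 = 7.8
  S[X_1,X_2] = ((0.6)·(0.8) + (-3.4)·(-3.2) + (2.6)·(-0.2) + (2.6)·(-1.2) + (-2.4)·(3.8)) / 4 = -1.4/4 = -0.35
  S[X_2,X_2] = ((0.8)·(0.8) + (-3.2)·(-3.2) + (-0.2)·(-0.2) + (-1.2)·(-1.2) + (3.8)·(3.8)) / 4 = 26.8/4 = 6.7
  S = [[7.8, -0.35],
 [-0.35, 6.7]].

Step 3 — invert S. det(S) = 7.8·6.7 - (-0.35)² = 52.1375.
  S^{-1} = (1/det) · [[d, -b], [-b, a]] = [[0.1285, 0.0067],
 [0.0067, 0.1496]].

Step 4 — quadratic form (x̄ - mu_0)^T · S^{-1} · (x̄ - mu_0):
  S^{-1} · (x̄ - mu_0) = (0.3165, 0.1956),
  (x̄ - mu_0)^T · [...] = (2.4)·(0.3165) + (1.2)·(0.1956) = 0.9943.

Step 5 — scale by n: T² = 5 · 0.9943 = 4.9715.

T² ≈ 4.9715


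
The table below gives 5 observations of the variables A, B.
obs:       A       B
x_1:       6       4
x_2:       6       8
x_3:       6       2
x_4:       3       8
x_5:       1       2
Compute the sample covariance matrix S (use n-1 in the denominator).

Step 1 — column means:
  mean(A) = (6 + 6 + 6 + 3 + 1) / 5 = 22/5 = 4.4
  mean(B) = (4 + 8 + 2 + 8 + 2) / 5 = 24/5 = 4.8

Step 2 — sample covariance S[i,j] = (1/(n-1)) · Σ_k (x_{k,i} - mean_i) · (x_{k,j} - mean_j), with n-1 = 4.
  S[A,A] = ((1.6)·(1.6) + (1.6)·(1.6) + (1.6)·(1.6) + (-1.4)·(-1.4) + (-3.4)·(-3.4)) / 4 = 21.2/4 = 5.3
  S[A,B] = ((1.6)·(-0.8) + (1.6)·(3.2) + (1.6)·(-2.8) + (-1.4)·(3.2) + (-3.4)·(-2.8)) / 4 = 4.4/4 = 1.1
  S[B,B] = ((-0.8)·(-0.8) + (3.2)·(3.2) + (-2.8)·(-2.8) + (3.2)·(3.2) + (-2.8)·(-2.8)) / 4 = 36.8/4 = 9.2

S is symmetric (S[j,i] = S[i,j]). Assembling:

S = [[5.3, 1.1],
 [1.1, 9.2]]


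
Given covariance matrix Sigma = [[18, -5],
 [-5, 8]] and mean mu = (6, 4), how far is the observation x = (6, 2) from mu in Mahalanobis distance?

Step 1 — centre the observation: (x - mu) = (0, -2).

Step 2 — invert Sigma. det(Sigma) = 18·8 - (-5)² = 119.
  Sigma^{-1} = (1/det) · [[d, -b], [-b, a]] = [[0.0672, 0.042],
 [0.042, 0.1513]].

Step 3 — form the quadratic (x - mu)^T · Sigma^{-1} · (x - mu):
  Sigma^{-1} · (x - mu) = (-0.084, -0.3025).
  (x - mu)^T · [Sigma^{-1} · (x - mu)] = (0)·(-0.084) + (-2)·(-0.3025) = 0.605.

Step 4 — take square root: d = √(0.605) ≈ 0.7778.

d(x, mu) = √(0.605) ≈ 0.7778


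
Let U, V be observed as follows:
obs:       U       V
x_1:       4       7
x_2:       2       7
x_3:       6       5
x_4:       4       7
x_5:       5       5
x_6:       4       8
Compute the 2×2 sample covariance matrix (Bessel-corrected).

Step 1 — column means:
  mean(U) = (4 + 2 + 6 + 4 + 5 + 4) / 6 = 25/6 = 4.1667
  mean(V) = (7 + 7 + 5 + 7 + 5 + 8) / 6 = 39/6 = 6.5

Step 2 — sample covariance S[i,j] = (1/(n-1)) · Σ_k (x_{k,i} - mean_i) · (x_{k,j} - mean_j), with n-1 = 5.
  S[U,U] = ((-0.1667)·(-0.1667) + (-2.1667)·(-2.1667) + (1.8333)·(1.8333) + (-0.1667)·(-0.1667) + (0.8333)·(0.8333) + (-0.1667)·(-0.1667)) / 5 = 8.8333/5 = 1.7667
  S[U,V] = ((-0.1667)·(0.5) + (-2.1667)·(0.5) + (1.8333)·(-1.5) + (-0.1667)·(0.5) + (0.8333)·(-1.5) + (-0.1667)·(1.5)) / 5 = -5.5/5 = -1.1
  S[V,V] = ((0.5)·(0.5) + (0.5)·(0.5) + (-1.5)·(-1.5) + (0.5)·(0.5) + (-1.5)·(-1.5) + (1.5)·(1.5)) / 5 = 7.5/5 = 1.5

S is symmetric (S[j,i] = S[i,j]). Assembling:

S = [[1.7667, -1.1],
 [-1.1, 1.5]]


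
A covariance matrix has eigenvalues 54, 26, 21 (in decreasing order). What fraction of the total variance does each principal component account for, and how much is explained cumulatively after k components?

Step 1 — total variance = trace(Sigma) = Σ λ_i = 54 + 26 + 21 = 101.

Step 2 — fraction explained by component i = λ_i / Σ λ:
  PC1: 54/101 = 0.5347
  PC2: 26/101 = 0.2574
  PC3: 21/101 = 0.2079

Step 3 — cumulative fraction after k components = (λ_1 + ... + λ_k) / Σ λ:
  k = 1: 54/101 = 0.5347
  k = 2: (54 + 26)/101 = 80/101 = 0.7921
  k = 3: (54 + 26 + 21)/101 = 101/101 = 1

Summary (fraction, with percent):

explained: PC1 0.5347 (53.47%), PC2 0.2574 (25.74%), PC3 0.2079 (20.79%);  cumulative: 0.5347, 0.7921, 1


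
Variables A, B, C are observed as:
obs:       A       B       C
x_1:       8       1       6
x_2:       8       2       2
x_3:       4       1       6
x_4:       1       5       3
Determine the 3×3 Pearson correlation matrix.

Step 1 — column means:
  mean(A) = (8 + 8 + 4 + 1) / 4 = 21/4 = 5.25
  mean(B) = (1 + 2 + 1 + 5) / 4 = 9/4 = 2.25
  mean(C) = (6 + 2 + 6 + 3) / 4 = 17/4 = 4.25

Step 2 — sample variances and covariances s[i,j] = (1/(n-1)) · Σ_k (x_{k,i} - mean_i) · (x_{k,j} - mean_j), with n-1 = 3:
  s[A,A] = ((2.75)·(2.75) + (2.75)·(2.75) + (-1.25)·(-1.25) + (-4.25)·(-4.25)) / 3 = 34.75/3 = 11.5833
  s[A,B] = ((2.75)·(-1.25) + (2.75)·(-0.25) + (-1.25)·(-1.25) + (-4.25)·(2.75)) / 3 = -14.25/3 = -4.75
  s[A,C] = ((2.75)·(1.75) + (2.75)·(-2.25) + (-1.25)·(1.75) + (-4.25)·(-1.25)) / 3 = 1.75/3 = 0.5833
  s[B,B] = ((-1.25)·(-1.25) + (-0.25)·(-0.25) + (-1.25)·(-1.25) + (2.75)·(2.75)) / 3 = 10.75/3 = 3.5833
  s[B,C] = ((-1.25)·(1.75) + (-0.25)·(-2.25) + (-1.25)·(1.75) + (2.75)·(-1.25)) / 3 = -7.25/3 = -2.4167
  s[C,C] = ((1.75)·(1.75) + (-2.25)·(-2.25) + (1.75)·(1.75) + (-1.25)·(-1.25)) / 3 = 12.75/3 = 4.25
  Sample standard deviations s_i = √(s[i,i]):
  s(A) = √(11.5833) = 3.4034
  s(B) = √(3.5833) = 1.893
  s(C) = √(4.25) = 2.0616

Step 3 — r_{ij} = s_{ij} / (s_i · s_j):
  r[A,A] = 1 (diagonal).
  r[A,B] = -4.75 / (3.4034 · 1.893) = -4.75 / 6.4426 = -0.7373
  r[A,C] = 0.5833 / (3.4034 · 2.0616) = 0.5833 / 7.0163 = 0.0831
  r[B,B] = 1 (diagonal).
  r[B,C] = -2.4167 / (1.893 · 2.0616) = -2.4167 / 3.9025 = -0.6193
  r[C,C] = 1 (diagonal).

R is symmetric with unit diagonal. Assembling:

R = [[1, -0.7373, 0.0831],
 [-0.7373, 1, -0.6193],
 [0.0831, -0.6193, 1]]


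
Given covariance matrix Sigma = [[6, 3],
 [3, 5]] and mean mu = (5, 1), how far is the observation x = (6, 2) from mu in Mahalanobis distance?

Step 1 — centre the observation: (x - mu) = (1, 1).

Step 2 — invert Sigma. det(Sigma) = 6·5 - (3)² = 21.
  Sigma^{-1} = (1/det) · [[d, -b], [-b, a]] = [[0.2381, -0.1429],
 [-0.1429, 0.2857]].

Step 3 — form the quadratic (x - mu)^T · Sigma^{-1} · (x - mu):
  Sigma^{-1} · (x - mu) = (0.0952, 0.1429).
  (x - mu)^T · [Sigma^{-1} · (x - mu)] = (1)·(0.0952) + (1)·(0.1429) = 0.2381.

Step 4 — take square root: d = √(0.2381) ≈ 0.488.

d(x, mu) = √(0.2381) ≈ 0.488


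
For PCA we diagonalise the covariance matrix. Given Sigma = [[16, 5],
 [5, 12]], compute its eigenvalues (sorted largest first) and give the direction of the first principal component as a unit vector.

Step 1 — characteristic polynomial of 2×2 Sigma:
  det(Sigma - λI) = λ² - trace · λ + det = 0.
  trace = 16 + 12 = 28, det = 16·12 - (5)² = 167.
Step 2 — discriminant:
  Δ = trace² - 4·det = 784 - 668 = 116.
Step 3 — eigenvalues:
  λ = (trace ± √Δ)/2 = (28 ± 10.7703)/2,
  λ_1 = 19.3852,  λ_2 = 8.6148.

Step 4 — unit eigenvector for λ_1: solve (Sigma - λ_1 I)v = 0. First row:
  (16 - 19.3852)·v_x + (5)·v_y = 0, i.e. (-3.3852)·v_x + (5)·v_y = 0,
  so v ∝ (b, λ_1 - a) = (5, 3.3852) = u.
  ||u|| = √((5)² + (3.3852)²) = √(36.4593) ≈ 6.0382,
  v_1 = u/||u|| ≈ (0.8281, 0.5606) (||v_1|| = 1).

λ_1 = 19.3852,  λ_2 = 8.6148;  v_1 ≈ (0.8281, 0.5606)


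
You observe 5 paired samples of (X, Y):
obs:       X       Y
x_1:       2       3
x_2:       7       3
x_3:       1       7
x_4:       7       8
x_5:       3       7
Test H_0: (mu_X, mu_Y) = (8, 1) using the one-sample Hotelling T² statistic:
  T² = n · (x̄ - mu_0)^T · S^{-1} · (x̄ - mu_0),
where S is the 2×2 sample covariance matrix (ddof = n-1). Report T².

Step 1 — sample mean vector:
  mean(X) = (2 + 7 + 1 + 7 + 3) / 5 = 20/5 = 4
  mean(Y) = (3 + 3 + 7 + 8 + 7) / 5 = 28/5 = 5.6
  x̄ = (4, 5.6),  deviation x̄ - mu_0 = (4, 5.6) - (8, 1) = (-4, 4.6).

Step 2 — sample covariance matrix, S[i,j] = (1/(n-1)) · Σ_k (x_{k,i} - mean_i) · (x_{k,j} - mean_j), divisor n-1 = 4:
  S[X,X] = ((-2)·(-2) + (3)·(3) + (-3)·(-3) + (3)·(3) + (-1)·(-1)) / 4 = 32/4 = 8
  S[X,Y] = ((-2)·(-2.6) + (3)·(-2.6) + (-3)·(1.4) + (3)·(2.4) + (-1)·(1.4)) / 4 = -1/4 = -0.25
  S[Y,Y] = ((-2.6)·(-2.6) + (-2.6)·(-2.6) + (1.4)·(1.4) + (2.4)·(2.4) + (1.4)·(1.4)) / 4 = 23.2/4 = 5.8
  S = [[8, -0.25],
 [-0.25, 5.8]].

Step 3 — invert S. det(S) = 8·5.8 - (-0.25)² = 46.3375.
  S^{-1} = (1/det) · [[d, -b], [-b, a]] = [[0.1252, 0.0054],
 [0.0054, 0.1726]].

Step 4 — quadratic form (x̄ - mu_0)^T · S^{-1} · (x̄ - mu_0):
  S^{-1} · (x̄ - mu_0) = (-0.4759, 0.7726),
  (x̄ - mu_0)^T · [...] = (-4)·(-0.4759) + (4.6)·(0.7726) = 5.4574.

Step 5 — scale by n: T² = 5 · 5.4574 = 27.2868.

T² ≈ 27.2868


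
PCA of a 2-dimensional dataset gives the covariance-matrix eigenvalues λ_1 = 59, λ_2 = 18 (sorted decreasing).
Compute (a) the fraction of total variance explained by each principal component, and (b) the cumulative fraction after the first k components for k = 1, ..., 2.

Step 1 — total variance = trace(Sigma) = Σ λ_i = 59 + 18 = 77.

Step 2 — fraction explained by component i = λ_i / Σ λ:
  PC1: 59/77 = 0.7662
  PC2: 18/77 = 0.2338

Step 3 — cumulative fraction after k components = (λ_1 + ... + λ_k) / Σ λ:
  k = 1: 59/77 = 0.7662
  k = 2: (59 + 18)/77 = 77/77 = 1

Summary (fraction, with percent):

explained: PC1 0.7662 (76.62%), PC2 0.2338 (23.38%);  cumulative: 0.7662, 1


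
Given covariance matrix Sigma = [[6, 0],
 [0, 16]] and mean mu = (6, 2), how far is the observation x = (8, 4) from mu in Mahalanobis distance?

Step 1 — centre the observation: (x - mu) = (2, 2).

Step 2 — invert Sigma. det(Sigma) = 6·16 - (0)² = 96.
  Sigma^{-1} = (1/det) · [[d, -b], [-b, a]] = [[0.1667, 0],
 [0, 0.0625]].

Step 3 — form the quadratic (x - mu)^T · Sigma^{-1} · (x - mu):
  Sigma^{-1} · (x - mu) = (0.3333, 0.125).
  (x - mu)^T · [Sigma^{-1} · (x - mu)] = (2)·(0.3333) + (2)·(0.125) = 0.9167.

Step 4 — take square root: d = √(0.9167) ≈ 0.9574.

d(x, mu) = √(0.9167) ≈ 0.9574


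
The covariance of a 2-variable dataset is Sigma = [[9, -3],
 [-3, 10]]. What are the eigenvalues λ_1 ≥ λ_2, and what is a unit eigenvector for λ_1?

Step 1 — characteristic polynomial of 2×2 Sigma:
  det(Sigma - λI) = λ² - trace · λ + det = 0.
  trace = 9 + 10 = 19, det = 9·10 - (-3)² = 81.
Step 2 — discriminant:
  Δ = trace² - 4·det = 361 - 324 = 37.
Step 3 — eigenvalues:
  λ = (trace ± √Δ)/2 = (19 ± 6.0828)/2,
  λ_1 = 12.5414,  λ_2 = 6.4586.

Step 4 — unit eigenvector for λ_1: solve (Sigma - λ_1 I)v = 0. First row:
  (9 - 12.5414)·v_x + (-3)·v_y = 0, i.e. (-3.5414)·v_x + (-3)·v_y = 0,
  so v ∝ (b, λ_1 - a) = (-3, 3.5414); multiply by -1 so the first entry is positive: u = (3, -3.5414).
  ||u|| = √((3)² + (-3.5414)²) = √(21.5414) ≈ 4.6413,
  v_1 = u/||u|| ≈ (0.6464, -0.763) (||v_1|| = 1).

λ_1 = 12.5414,  λ_2 = 6.4586;  v_1 ≈ (0.6464, -0.763)


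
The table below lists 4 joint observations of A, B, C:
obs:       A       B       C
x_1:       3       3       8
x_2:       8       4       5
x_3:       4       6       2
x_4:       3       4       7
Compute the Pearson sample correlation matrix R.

Step 1 — column means:
  mean(A) = (3 + 8 + 4 + 3) / 4 = 18/4 = 4.5
  mean(B) = (3 + 4 + 6 + 4) / 4 = 17/4 = 4.25
  mean(C) = (8 + 5 + 2 + 7) / 4 = 22/4 = 5.5

Step 2 — sample variances and covariances s[i,j] = (1/(n-1)) · Σ_k (x_{k,i} - mean_i) · (x_{k,j} - mean_j), with n-1 = 3:
  s[A,A] = ((-1.5)·(-1.5) + (3.5)·(3.5) + (-0.5)·(-0.5) + (-1.5)·(-1.5)) / 3 = 17/3 = 5.6667
  s[A,B] = ((-1.5)·(-1.25) + (3.5)·(-0.25) + (-0.5)·(1.75) + (-1.5)·(-0.25)) / 3 = 0.5/3 = 0.1667
  s[A,C] = ((-1.5)·(2.5) + (3.5)·(-0.5) + (-0.5)·(-3.5) + (-1.5)·(1.5)) / 3 = -6/3 = -2
  s[B,B] = ((-1.25)·(-1.25) + (-0.25)·(-0.25) + (1.75)·(1.75) + (-0.25)·(-0.25)) / 3 = 4.75/3 = 1.5833
  s[B,C] = ((-1.25)·(2.5) + (-0.25)·(-0.5) + (1.75)·(-3.5) + (-0.25)·(1.5)) / 3 = -9.5/3 = -3.1667
  s[C,C] = ((2.5)·(2.5) + (-0.5)·(-0.5) + (-3.5)·(-3.5) + (1.5)·(1.5)) / 3 = 21/3 = 7
  Sample standard deviations s_i = √(s[i,i]):
  s(A) = √(5.6667) = 2.3805
  s(B) = √(1.5833) = 1.2583
  s(C) = √(7) = 2.6458

Step 3 — r_{ij} = s_{ij} / (s_i · s_j):
  r[A,A] = 1 (diagonal).
  r[A,B] = 0.1667 / (2.3805 · 1.2583) = 0.1667 / 2.9954 = 0.0556
  r[A,C] = -2 / (2.3805 · 2.6458) = -2 / 6.2981 = -0.3176
  r[B,B] = 1 (diagonal).
  r[B,C] = -3.1667 / (1.2583 · 2.6458) = -3.1667 / 3.3292 = -0.9512
  r[C,C] = 1 (diagonal).

R is symmetric with unit diagonal. Assembling:

R = [[1, 0.0556, -0.3176],
 [0.0556, 1, -0.9512],
 [-0.3176, -0.9512, 1]]


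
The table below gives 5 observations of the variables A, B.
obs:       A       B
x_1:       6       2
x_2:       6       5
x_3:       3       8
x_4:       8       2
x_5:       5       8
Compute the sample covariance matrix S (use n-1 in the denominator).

Step 1 — column means:
  mean(A) = (6 + 6 + 3 + 8 + 5) / 5 = 28/5 = 5.6
  mean(B) = (2 + 5 + 8 + 2 + 8) / 5 = 25/5 = 5

Step 2 — sample covariance S[i,j] = (1/(n-1)) · Σ_k (x_{k,i} - mean_i) · (x_{k,j} - mean_j), with n-1 = 4.
  S[A,A] = ((0.4)·(0.4) + (0.4)·(0.4) + (-2.6)·(-2.6) + (2.4)·(2.4) + (-0.6)·(-0.6)) / 4 = 13.2/4 = 3.3
  S[A,B] = ((0.4)·(-3) + (0.4)·(0) + (-2.6)·(3) + (2.4)·(-3) + (-0.6)·(3)) / 4 = -18/4 = -4.5
  S[B,B] = ((-3)·(-3) + (0)·(0) + (3)·(3) + (-3)·(-3) + (3)·(3)) / 4 = 36/4 = 9

S is symmetric (S[j,i] = S[i,j]). Assembling:

S = [[3.3, -4.5],
 [-4.5, 9]]


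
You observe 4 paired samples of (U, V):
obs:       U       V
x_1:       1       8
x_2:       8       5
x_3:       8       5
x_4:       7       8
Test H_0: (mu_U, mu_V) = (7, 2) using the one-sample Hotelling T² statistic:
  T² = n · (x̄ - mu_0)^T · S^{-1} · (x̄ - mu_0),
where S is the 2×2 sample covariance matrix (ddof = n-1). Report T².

Step 1 — sample mean vector:
  mean(U) = (1 + 8 + 8 + 7) / 4 = 24/4 = 6
  mean(V) = (8 + 5 + 5 + 8) / 4 = 26/4 = 6.5
  x̄ = (6, 6.5),  deviation x̄ - mu_0 = (6, 6.5) - (7, 2) = (-1, 4.5).

Step 2 — sample covariance matrix, S[i,j] = (1/(n-1)) · Σ_k (x_{k,i} - mean_i) · (x_{k,j} - mean_j), divisor n-1 = 3:
  S[U,U] = ((-5)·(-5) + (2)·(2) + (2)·(2) + (1)·(1)) / 3 = 34/3 = 11.3333
  S[U,V] = ((-5)·(1.5) + (2)·(-1.5) + (2)·(-1.5) + (1)·(1.5)) / 3 = -12/3 = -4
  S[V,V] = ((1.5)·(1.5) + (-1.5)·(-1.5) + (-1.5)·(-1.5) + (1.5)·(1.5)) / 3 = 9/3 = 3
  S = [[11.3333, -4],
 [-4, 3]].

Step 3 — invert S. det(S) = 11.3333·3 - (-4)² = 18.
  S^{-1} = (1/det) · [[d, -b], [-b, a]] = [[0.1667, 0.2222],
 [0.2222, 0.6296]].

Step 4 — quadratic form (x̄ - mu_0)^T · S^{-1} · (x̄ - mu_0):
  S^{-1} · (x̄ - mu_0) = (0.8333, 2.6111),
  (x̄ - mu_0)^T · [...] = (-1)·(0.8333) + (4.5)·(2.6111) = 10.9167.

Step 5 — scale by n: T² = 4 · 10.9167 = 43.6667.

T² ≈ 43.6667


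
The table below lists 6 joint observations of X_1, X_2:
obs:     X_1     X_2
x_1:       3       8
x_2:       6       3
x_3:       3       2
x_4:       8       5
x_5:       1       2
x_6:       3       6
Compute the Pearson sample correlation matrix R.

Step 1 — column means:
  mean(X_1) = (3 + 6 + 3 + 8 + 1 + 3) / 6 = 24/6 = 4
  mean(X_2) = (8 + 3 + 2 + 5 + 2 + 6) / 6 = 26/6 = 4.3333

Step 2 — sample variances and covariances s[i,j] = (1/(n-1)) · Σ_k (x_{k,i} - mean_i) · (x_{k,j} - mean_j), with n-1 = 5:
  s[X_1,X_1] = ((-1)·(-1) + (2)·(2) + (-1)·(-1) + (4)·(4) + (-3)·(-3) + (-1)·(-1)) / 5 = 32/5 = 6.4
  s[X_1,X_2] = ((-1)·(3.6667) + (2)·(-1.3333) + (-1)·(-2.3333) + (4)·(0.6667) + (-3)·(-2.3333) + (-1)·(1.6667)) / 5 = 4/5 = 0.8
  s[X_2,X_2] = ((3.6667)·(3.6667) + (-1.3333)·(-1.3333) + (-2.3333)·(-2.3333) + (0.6667)·(0.6667) + (-2.3333)·(-2.3333) + (1.6667)·(1.6667)) / 5 = 29.3333/5 = 5.8667
  Sample standard deviations s_i = √(s[i,i]):
  s(X_1) = √(6.4) = 2.5298
  s(X_2) = √(5.8667) = 2.4221

Step 3 — r_{ij} = s_{ij} / (s_i · s_j):
  r[X_1,X_1] = 1 (diagonal).
  r[X_1,X_2] = 0.8 / (2.5298 · 2.4221) = 0.8 / 6.1275 = 0.1306
  r[X_2,X_2] = 1 (diagonal).

R is symmetric with unit diagonal. Assembling:

R = [[1, 0.1306],
 [0.1306, 1]]
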